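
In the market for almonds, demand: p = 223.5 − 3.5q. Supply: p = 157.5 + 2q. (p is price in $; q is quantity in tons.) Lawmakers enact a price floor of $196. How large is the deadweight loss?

$47.20

Competitive equilibrium: 223.5 − 3.5q = 157.5 + 2q → q* = 12, p* = 181.5.
At the floor p = 196, quantity demanded = (223.5 − 196)/3.5 = 7.8571.
Sellers' marginal cost at q' = 7.8571: 157.5 + 2·7.8571 = 173.2142.
Δq = 12 − 7.8571 = 4.1429; wedge = 196 − 173.2142 = 22.7858.
Welfare loss = ½ × 4.1429 × 22.7858 = $47.20.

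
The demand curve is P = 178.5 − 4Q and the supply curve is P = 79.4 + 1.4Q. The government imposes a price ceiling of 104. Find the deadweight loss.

1.64

Competitive equilibrium: 178.5 − 4Q = 79.4 + 1.4Q → Q* = 18.3519, P* = 105.0926.
At the ceiling P = 104, quantity supplied = (104 − 79.4)/1.4 = 17.5714.
Willingness to pay at Q' = 17.5714: 178.5 − 4·17.5714 = 108.2144.
ΔQ = 18.3519 − 17.5714 = 0.7805; wedge = 108.2144 − 104 = 4.2144.
Deadweight loss = ½ × 0.7805 × 4.2144 = 1.64.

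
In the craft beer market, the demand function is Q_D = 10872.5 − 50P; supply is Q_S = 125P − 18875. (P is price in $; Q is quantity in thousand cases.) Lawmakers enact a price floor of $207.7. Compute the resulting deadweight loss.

In inverse form: demand P = 217.45 − 0.02Q, supply P = 151 + 0.008Q.
Competitive equilibrium: 217.45 − 0.02Q = 151 + 0.008Q → Q* = 2373.2143, P* = 169.9857.
At the floor P = 207.7, quantity demanded = (217.45 − 207.7)/0.02 = 487.5.
Sellers' marginal cost at Q' = 487.5: 151 + 0.008·487.5 = 154.9.
ΔQ = 2373.2143 − 487.5 = 1885.7143; wedge = 207.7 − 154.9 = 52.8.
DWL = ½ × 1885.7143 × 52.8 = $49782.86 thousand.

$49782.86 thousand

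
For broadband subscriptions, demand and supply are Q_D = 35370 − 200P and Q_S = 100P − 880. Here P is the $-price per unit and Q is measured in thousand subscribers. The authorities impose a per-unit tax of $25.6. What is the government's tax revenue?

$243114.67 thousand

In inverse form: demand P = 176.85 − 0.005Q, supply P = 8.8 + 0.01Q.
Competitive equilibrium: 176.85 − 0.005Q = 8.8 + 0.01Q → Q* = 11203.3333, P* = 120.8333.
With the tax, the buyer price exceeds the seller price by 25.6: (176.85 − 0.005Q) − (8.8 + 0.01Q) = 25.6 → Q' = 9496.6667.
Tax revenue = 25.6 × 9496.6667 = $243114.67 thousand.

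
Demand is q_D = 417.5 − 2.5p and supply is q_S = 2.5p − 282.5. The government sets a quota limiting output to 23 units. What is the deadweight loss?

In inverse form: demand p = 167 − 0.4q, supply p = 113 + 0.4q.
Competitive equilibrium: 167 − 0.4q = 113 + 0.4q → q* = 67.5, p* = 140.
At q = 23: demand price = 167 − 0.4·23 = 157.8; supply price = 113 + 0.4·23 = 122.2.
Δq = 67.5 − 23 = 44.5; wedge = 157.8 − 122.2 = 35.6.
Deadweight loss = ½ × 44.5 × 35.6 = 792.10.

792.10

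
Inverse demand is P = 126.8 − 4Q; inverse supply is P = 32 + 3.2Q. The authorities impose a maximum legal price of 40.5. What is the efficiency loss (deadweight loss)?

397.69

Competitive equilibrium: 126.8 − 4Q = 32 + 3.2Q → Q* = 13.1667, P* = 74.1333.
At the ceiling P = 40.5, quantity supplied = (40.5 − 32)/3.2 = 2.6563.
Willingness to pay at Q' = 2.6563: 126.8 − 4·2.6563 = 116.1748.
ΔQ = 13.1667 − 2.6563 = 10.5104; wedge = 116.1748 − 40.5 = 75.6748.
Deadweight loss = ½ × 10.5104 × 75.6748 = 397.69.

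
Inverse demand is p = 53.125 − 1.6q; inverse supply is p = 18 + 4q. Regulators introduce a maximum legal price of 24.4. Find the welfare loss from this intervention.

Competitive equilibrium: 53.125 − 1.6q = 18 + 4q → q* = 6.2723, p* = 43.0893.
At the ceiling p = 24.4, quantity supplied = (24.4 − 18)/4 = 1.6.
Willingness to pay at q' = 1.6: 53.125 − 1.6·1.6 = 50.565.
Δq = 6.2723 − 1.6 = 4.6723; wedge = 50.565 − 24.4 = 26.165.
Welfare loss = ½ × 4.6723 × 26.165 = 61.13.

61.13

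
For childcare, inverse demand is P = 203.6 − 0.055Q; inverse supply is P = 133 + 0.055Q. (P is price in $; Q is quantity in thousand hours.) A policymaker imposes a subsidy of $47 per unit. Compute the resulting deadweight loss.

Competitive equilibrium: 203.6 − 0.055Q = 133 + 0.055Q → Q* = 641.8182, P* = 168.3.
The subsidy lowers effective supply by 47: P = 86 + 0.055Q.
New quantity: 203.6 − 0.055Q = 86 + 0.055Q → Q' = 1069.0909.
Overproduction ΔQ = 1069.0909 − 641.8182 = 427.2727; wedge = subsidy = 47.
DWL = ½ × 427.2727 × 47 = $10040.91 thousand.

$10040.91 thousand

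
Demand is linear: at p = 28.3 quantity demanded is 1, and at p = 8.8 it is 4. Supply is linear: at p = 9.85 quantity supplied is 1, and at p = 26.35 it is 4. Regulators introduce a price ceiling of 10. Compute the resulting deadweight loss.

13.68

Demand slope = (8.8 − 28.3)/(4 − 1) = −6.5, so p = 34.8 − 6.5q.
Supply slope = (26.35 − 9.85)/(4 − 1) = 5.5, so p = 4.35 + 5.5q.
Competitive equilibrium: 34.8 − 6.5q = 4.35 + 5.5q → q* = 2.5375, p* = 18.3063.
At the ceiling p = 10, quantity supplied = (10 − 4.35)/5.5 = 1.0273.
Willingness to pay at q' = 1.0273: 34.8 − 6.5·1.0273 = 28.1226.
Δq = 2.5375 − 1.0273 = 1.5102; wedge = 28.1226 − 10 = 18.1226.
DWL = ½ × 1.5102 × 18.1226 = 13.68.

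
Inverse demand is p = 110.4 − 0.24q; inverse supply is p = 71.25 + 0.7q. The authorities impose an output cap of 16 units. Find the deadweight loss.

309.20

Competitive equilibrium: 110.4 − 0.24q = 71.25 + 0.7q → q* = 41.6489, p* = 100.4043.
At q = 16: demand price = 110.4 − 0.24·16 = 106.56; supply price = 71.25 + 0.7·16 = 82.45.
Δq = 41.6489 − 16 = 25.6489; wedge = 106.56 − 82.45 = 24.11.
Welfare loss = ½ × 25.6489 × 24.11 = 309.20.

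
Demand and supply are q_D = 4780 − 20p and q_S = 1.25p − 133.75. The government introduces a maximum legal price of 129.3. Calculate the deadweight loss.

In inverse form: demand p = 239 − 0.05q, supply p = 107 + 0.8q.
Competitive equilibrium: 239 − 0.05q = 107 + 0.8q → q* = 155.29412, p* = 231.23529.
At the ceiling p = 129.3, quantity supplied = (129.3 − 107)/0.8 = 27.875.
Willingness to pay at q' = 27.875: 239 − 0.05·27.875 = 237.60625.
Δq = 155.29412 − 27.875 = 127.41912; wedge = 237.60625 − 129.3 = 108.30625.
DWL = ½ × 127.41912 × 108.30625 = 6900.14.

6900.14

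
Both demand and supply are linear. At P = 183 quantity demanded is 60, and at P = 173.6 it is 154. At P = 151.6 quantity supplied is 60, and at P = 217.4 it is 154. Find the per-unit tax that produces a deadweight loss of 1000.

Demand slope = (173.6 − 183)/(154 − 60) = −0.1, so P = 189 − 0.1Q.
Supply slope = (217.4 − 151.6)/(154 − 60) = 0.7, so P = 109.6 + 0.7Q.
Competitive equilibrium: 189 − 0.1Q = 109.6 + 0.7Q → Q* = 99.25, P* = 179.075.
A tax t gives ΔQ = t/0.8 and wedge t, so DWL = t²/1.6.
t²/1.6 = 1000 → t² = 1600 → t = 40.

40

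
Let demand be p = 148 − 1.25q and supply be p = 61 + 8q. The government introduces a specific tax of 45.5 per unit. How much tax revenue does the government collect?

204.14

Competitive equilibrium: 148 − 1.25q = 61 + 8q → q* = 9.4054, p* = 136.2432.
With the tax, the buyer price exceeds the seller price by 45.5: (148 − 1.25q) − (61 + 8q) = 45.5 → q' = 4.4865.
Tax revenue = 45.5 × 4.4865 = 204.14.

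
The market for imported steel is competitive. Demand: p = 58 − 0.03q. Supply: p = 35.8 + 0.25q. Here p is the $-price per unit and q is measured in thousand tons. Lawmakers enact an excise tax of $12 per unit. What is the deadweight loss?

Competitive equilibrium: 58 − 0.03q = 35.8 + 0.25q → q* = 79.2857, p* = 55.6214.
With the tax, the buyer price exceeds the seller price by 12: (58 − 0.03q) − (35.8 + 0.25q) = 12 → q' = 36.4286.
Δq = 79.2857 − 36.4286 = 42.8571; the wedge equals the tax, 12.
The triangle = ½ × 42.8571 × 12 = $257.14 thousand.

$257.14 thousand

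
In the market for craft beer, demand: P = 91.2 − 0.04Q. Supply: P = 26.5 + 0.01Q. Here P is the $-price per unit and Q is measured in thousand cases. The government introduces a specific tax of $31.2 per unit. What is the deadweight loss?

$9734.40 thousand

Competitive equilibrium: 91.2 − 0.04Q = 26.5 + 0.01Q → Q* = 1294, P* = 39.44.
With the tax, the buyer price exceeds the seller price by 31.2: (91.2 − 0.04Q) − (26.5 + 0.01Q) = 31.2 → Q' = 670.
ΔQ = 1294 − 670 = 624; the wedge equals the tax, 31.2.
DWL = ½ × 624 × 31.2 = $9734.40 thousand.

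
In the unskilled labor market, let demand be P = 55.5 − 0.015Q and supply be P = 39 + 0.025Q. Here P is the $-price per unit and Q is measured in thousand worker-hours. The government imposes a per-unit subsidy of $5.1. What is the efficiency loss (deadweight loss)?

$325.125 thousand

Competitive equilibrium: 55.5 − 0.015Q = 39 + 0.025Q → Q* = 412.5, P* = 49.3125.
The subsidy lowers effective supply by 5.1: P = 33.9 + 0.025Q.
New quantity: 55.5 − 0.015Q = 33.9 + 0.025Q → Q' = 540.
Overproduction ΔQ = 540 − 412.5 = 127.5; wedge = subsidy = 5.1.
Welfare loss = ½ × 127.5 × 5.1 = $325.125 thousand.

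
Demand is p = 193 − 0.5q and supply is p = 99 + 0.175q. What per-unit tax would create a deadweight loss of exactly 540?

27

Competitive equilibrium: 193 − 0.5q = 99 + 0.175q → q* = 139.2593, p* = 123.3704.
A tax t gives Δq = t/0.675 and wedge t, so DWL = t²/1.35.
t²/1.35 = 540 → t² = 729 → t = 27.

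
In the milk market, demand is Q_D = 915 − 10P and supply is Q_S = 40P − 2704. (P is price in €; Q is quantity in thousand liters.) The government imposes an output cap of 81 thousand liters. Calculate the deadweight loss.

€759 thousand

In inverse form: demand P = 91.5 − 0.1Q, supply P = 67.6 + 0.025Q.
Competitive equilibrium: 91.5 − 0.1Q = 67.6 + 0.025Q → Q* = 191.2, P* = 72.38.
At Q = 81: demand price = 91.5 − 0.1·81 = 83.4; supply price = 67.6 + 0.025·81 = 69.625.
ΔQ = 191.2 − 81 = 110.2; wedge = 83.4 − 69.625 = 13.775.
DWL = ½ × 110.2 × 13.775 = €759 thousand.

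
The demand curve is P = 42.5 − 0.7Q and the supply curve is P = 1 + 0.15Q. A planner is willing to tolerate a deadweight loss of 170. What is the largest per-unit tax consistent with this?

Competitive equilibrium: 42.5 − 0.7Q = 1 + 0.15Q → Q* = 48.8235, P* = 8.3235.
A tax t gives ΔQ = t/0.85 and wedge t, so DWL = t²/1.7.
t²/1.7 = 170 → t² = 289 → t = 17.

17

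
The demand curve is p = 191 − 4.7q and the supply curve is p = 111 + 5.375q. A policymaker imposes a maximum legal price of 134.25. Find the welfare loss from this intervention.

Competitive equilibrium: 191 − 4.7q = 111 + 5.375q → q* = 7.94045, p* = 153.6799.
At the ceiling p = 134.25, quantity supplied = (134.25 − 111)/5.375 = 4.32558.
Willingness to pay at q' = 4.32558: 191 − 4.7·4.32558 = 170.66977.
Δq = 7.94045 − 4.32558 = 3.61487; wedge = 170.66977 − 134.25 = 36.41977.
DWL = ½ × 3.61487 × 36.41977 = 65.83.

65.83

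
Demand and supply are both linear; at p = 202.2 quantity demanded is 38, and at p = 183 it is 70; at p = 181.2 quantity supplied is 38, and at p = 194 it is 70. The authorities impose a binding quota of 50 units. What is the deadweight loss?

40.50

Demand slope = (183 − 202.2)/(70 − 38) = −0.6, so p = 225 − 0.6q.
Supply slope = (194 − 181.2)/(70 − 38) = 0.4, so p = 166 + 0.4q.
Competitive equilibrium: 225 − 0.6q = 166 + 0.4q → q* = 59, p* = 189.6.
At q = 50: demand price = 225 − 0.6·50 = 195; supply price = 166 + 0.4·50 = 186.
Δq = 59 − 50 = 9; wedge = 195 − 186 = 9.
DWL = ½ × 9 × 9 = 40.50.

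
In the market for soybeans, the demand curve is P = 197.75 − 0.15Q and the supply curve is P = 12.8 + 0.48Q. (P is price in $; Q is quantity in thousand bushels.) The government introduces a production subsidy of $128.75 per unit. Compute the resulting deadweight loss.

Competitive equilibrium: 197.75 − 0.15Q = 12.8 + 0.48Q → Q* = 293.5714, P* = 153.7143.
The subsidy lowers effective supply by 128.75: P = 0.48Q − 115.95.
New quantity: 197.75 − 0.15Q = 0.48Q − 115.95 → Q' = 497.9365.
Overproduction ΔQ = 497.9365 − 293.5714 = 204.3651; wedge = subsidy = 128.75.
DWL = ½ × 204.3651 × 128.75 = $13156 thousand.

$13156 thousand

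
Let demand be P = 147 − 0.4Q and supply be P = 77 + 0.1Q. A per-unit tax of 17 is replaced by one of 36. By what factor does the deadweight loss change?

4.484

Competitive equilibrium: 147 − 0.4Q = 77 + 0.1Q → Q* = 140, P* = 91.
For a per-unit tax t: ΔQ = t/0.5, so DWL = ½·t·(t/0.5) = t²/1.
At t = 17: DWL = 289. At t = 36: DWL = 1296.
Ratio = (36/17)² = 4.484.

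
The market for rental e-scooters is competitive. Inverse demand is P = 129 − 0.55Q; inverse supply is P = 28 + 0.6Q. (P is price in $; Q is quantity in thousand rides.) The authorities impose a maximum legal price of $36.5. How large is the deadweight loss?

$3119.78 thousand

Competitive equilibrium: 129 − 0.55Q = 28 + 0.6Q → Q* = 87.8261, P* = 80.6957.
At the ceiling P = 36.5, quantity supplied = (36.5 − 28)/0.6 = 14.1667.
Willingness to pay at Q' = 14.1667: 129 − 0.55·14.1667 = 121.2083.
ΔQ = 87.8261 − 14.1667 = 73.6594; wedge = 121.2083 − 36.5 = 84.7083.
The triangle = ½ × 73.6594 × 84.7083 = $3119.78 thousand.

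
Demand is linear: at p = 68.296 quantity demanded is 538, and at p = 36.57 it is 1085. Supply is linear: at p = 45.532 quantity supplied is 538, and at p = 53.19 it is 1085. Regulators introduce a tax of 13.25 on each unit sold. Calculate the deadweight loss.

Demand slope = (36.57 − 68.296)/(1085 − 538) = −0.058, so p = 99.5 − 0.058q.
Supply slope = (53.19 − 45.532)/(1085 − 538) = 0.014, so p = 38 + 0.014q.
Competitive equilibrium: 99.5 − 0.058q = 38 + 0.014q → q* = 854.1667, p* = 49.9583.
With the tax, the buyer price exceeds the seller price by 13.25: (99.5 − 0.058q) − (38 + 0.014q) = 13.25 → q' = 670.1389.
Δq = 854.1667 − 670.1389 = 184.0278; the wedge equals the tax, 13.25.
Welfare loss = ½ × 184.0278 × 13.25 = 1219.18.

1219.18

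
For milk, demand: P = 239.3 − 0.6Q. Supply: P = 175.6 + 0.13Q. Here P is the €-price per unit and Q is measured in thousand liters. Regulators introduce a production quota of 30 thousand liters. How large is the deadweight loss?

Competitive equilibrium: 239.3 − 0.6Q = 175.6 + 0.13Q → Q* = 87.2603, P* = 186.9438.
At Q = 30: demand price = 239.3 − 0.6·30 = 221.3; supply price = 175.6 + 0.13·30 = 179.5.
ΔQ = 87.2603 − 30 = 57.2603; wedge = 221.3 − 179.5 = 41.8.
Welfare loss = ½ × 57.2603 × 41.8 = €1196.74 thousand.

€1196.74 thousand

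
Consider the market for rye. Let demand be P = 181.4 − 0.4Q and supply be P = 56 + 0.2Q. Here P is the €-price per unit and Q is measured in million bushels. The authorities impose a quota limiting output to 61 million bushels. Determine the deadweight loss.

€6571.20 million

Competitive equilibrium: 181.4 − 0.4Q = 56 + 0.2Q → Q* = 209, P* = 97.8.
At Q = 61: demand price = 181.4 − 0.4·61 = 157; supply price = 56 + 0.2·61 = 68.2.
ΔQ = 209 − 61 = 148; wedge = 157 − 68.2 = 88.8.
The triangle = ½ × 148 × 88.8 = €6571.20 million.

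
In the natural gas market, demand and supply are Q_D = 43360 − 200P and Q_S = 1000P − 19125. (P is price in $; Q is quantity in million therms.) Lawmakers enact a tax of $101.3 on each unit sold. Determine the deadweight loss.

$855140.83 million

In inverse form: demand P = 216.8 − 0.005Q, supply P = 19.125 + 0.001Q.
Competitive equilibrium: 216.8 − 0.005Q = 19.125 + 0.001Q → Q* = 32945.8333, P* = 52.0708.
With the tax, the buyer price exceeds the seller price by 101.3: (216.8 − 0.005Q) − (19.125 + 0.001Q) = 101.3 → Q' = 16062.5.
ΔQ = 32945.8333 − 16062.5 = 16883.3333; the wedge equals the tax, 101.3.
The triangle = ½ × 16883.3333 × 101.3 = $855140.83 million.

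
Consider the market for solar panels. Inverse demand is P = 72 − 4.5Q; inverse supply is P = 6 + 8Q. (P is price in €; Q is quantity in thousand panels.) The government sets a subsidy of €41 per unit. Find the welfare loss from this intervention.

€67.24 thousand

Competitive equilibrium: 72 − 4.5Q = 6 + 8Q → Q* = 5.28, P* = 48.24.
The subsidy lowers effective supply by 41: P = 8Q − 35.
New quantity: 72 − 4.5Q = 8Q − 35 → Q' = 8.56.
Overproduction ΔQ = 8.56 − 5.28 = 3.28; wedge = subsidy = 41.
Deadweight loss = ½ × 3.28 × 41 = €67.24 thousand.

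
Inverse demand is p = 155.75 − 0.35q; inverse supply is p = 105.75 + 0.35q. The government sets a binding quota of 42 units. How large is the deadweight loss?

303.11

Competitive equilibrium: 155.75 − 0.35q = 105.75 + 0.35q → q* = 71.4286, p* = 130.75.
At q = 42: demand price = 155.75 − 0.35·42 = 141.05; supply price = 105.75 + 0.35·42 = 120.45.
Δq = 71.4286 − 42 = 29.4286; wedge = 141.05 − 120.45 = 20.6.
Deadweight loss = ½ × 29.4286 × 20.6 = 303.11.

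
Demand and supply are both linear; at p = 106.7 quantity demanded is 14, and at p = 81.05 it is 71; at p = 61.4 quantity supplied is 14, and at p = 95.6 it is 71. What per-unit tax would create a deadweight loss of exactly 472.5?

Demand slope = (81.05 − 106.7)/(71 − 14) = −0.45, so p = 113 − 0.45q.
Supply slope = (95.6 − 61.4)/(71 − 14) = 0.6, so p = 53 + 0.6q.
Competitive equilibrium: 113 − 0.45q = 53 + 0.6q → q* = 57.1429, p* = 87.2857.
A tax t gives Δq = t/1.05 and wedge t, so DWL = t²/2.1.
t²/2.1 = 472.5 → t² = 992.25 → t = 31.5.

31.5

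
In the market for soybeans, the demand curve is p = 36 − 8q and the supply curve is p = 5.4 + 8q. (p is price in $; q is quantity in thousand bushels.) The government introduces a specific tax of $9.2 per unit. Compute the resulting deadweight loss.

$2.645 thousand

Competitive equilibrium: 36 − 8q = 5.4 + 8q → q* = 1.9125, p* = 20.7.
With the tax, the buyer price exceeds the seller price by 9.2: (36 − 8q) − (5.4 + 8q) = 9.2 → q' = 1.3375.
Δq = 1.9125 − 1.3375 = 0.575; the wedge equals the tax, 9.2.
DWL = ½ × 0.575 × 9.2 = $2.645 thousand.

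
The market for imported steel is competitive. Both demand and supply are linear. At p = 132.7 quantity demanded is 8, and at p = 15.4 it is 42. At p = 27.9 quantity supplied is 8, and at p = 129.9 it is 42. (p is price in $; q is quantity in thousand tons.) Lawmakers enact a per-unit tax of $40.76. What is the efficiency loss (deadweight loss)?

$128.79 thousand

Demand slope = (15.4 − 132.7)/(42 − 8) = −3.45, so p = 160.3 − 3.45q.
Supply slope = (129.9 − 27.9)/(42 − 8) = 3, so p = 3.9 + 3q.
Competitive equilibrium: 160.3 − 3.45q = 3.9 + 3q → q* = 24.2481, p* = 76.6442.
With the tax, the buyer price exceeds the seller price by 40.76: (160.3 − 3.45q) − (3.9 + 3q) = 40.76 → q' = 17.9287.
Δq = 24.2481 − 17.9287 = 6.3194; the wedge equals the tax, 40.76.
DWL = ½ × 6.3194 × 40.76 = $128.79 thousand.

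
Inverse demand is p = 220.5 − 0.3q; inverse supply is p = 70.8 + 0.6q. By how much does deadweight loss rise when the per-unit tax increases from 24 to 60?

Competitive equilibrium: 220.5 − 0.3q = 70.8 + 0.6q → q* = 166.3333, p* = 170.6.
For a per-unit tax t: Δq = t/0.9, so DWL = ½·t·(t/0.9) = t²/1.8.
At t = 24: DWL = 320. At t = 60: DWL = 2000.
Increase = 2000 − 320 = 1680.

1680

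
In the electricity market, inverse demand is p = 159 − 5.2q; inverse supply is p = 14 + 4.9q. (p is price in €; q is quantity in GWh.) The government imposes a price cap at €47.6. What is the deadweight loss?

€284.01

Competitive equilibrium: 159 − 5.2q = 14 + 4.9q → q* = 14.3564, p* = 84.3465.
At the ceiling p = 47.6, quantity supplied = (47.6 − 14)/4.9 = 6.8571.
Willingness to pay at q' = 6.8571: 159 − 5.2·6.8571 = 123.3431.
Δq = 14.3564 − 6.8571 = 7.4993; wedge = 123.3431 − 47.6 = 75.7431.
Welfare loss = ½ × 7.4993 × 75.7431 = €284.01.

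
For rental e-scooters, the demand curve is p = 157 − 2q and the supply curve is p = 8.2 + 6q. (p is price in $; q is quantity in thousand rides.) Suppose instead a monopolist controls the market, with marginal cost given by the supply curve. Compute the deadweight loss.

$55.35 thousand

Competitive equilibrium: 157 − 2q = 8.2 + 6q → q* = 18.6, p* = 119.8.
Marginal revenue: MR = 157 − 4q. Set MR = MC: 157 − 4q = 8.2 + 6q → q_m = 14.88.
Price p_m = 157 − 2·14.88 = 127.24; MC(q_m) = 8.2 + 6·14.88 = 97.48.
Competitive q* = 18.6, so Δq = 3.72; wedge = 127.24 − 97.48 = 29.76.
Welfare loss = ½ × 3.72 × 29.76 = $55.35 thousand.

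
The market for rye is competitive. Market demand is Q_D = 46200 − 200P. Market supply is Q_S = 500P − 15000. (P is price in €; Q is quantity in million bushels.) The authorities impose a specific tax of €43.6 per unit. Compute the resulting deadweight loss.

€135782.86 million

In inverse form: demand P = 231 − 0.005Q, supply P = 30 + 0.002Q.
Competitive equilibrium: 231 − 0.005Q = 30 + 0.002Q → Q* = 28714.2857, P* = 87.4286.
With the tax, the buyer price exceeds the seller price by 43.6: (231 − 0.005Q) − (30 + 0.002Q) = 43.6 → Q' = 22485.7143.
ΔQ = 28714.2857 − 22485.7143 = 6228.5714; the wedge equals the tax, 43.6.
The triangle = ½ × 6228.5714 × 43.6 = €135782.86 million.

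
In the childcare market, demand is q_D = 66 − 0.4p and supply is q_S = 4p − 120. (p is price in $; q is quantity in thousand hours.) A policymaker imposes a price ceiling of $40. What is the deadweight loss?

$113.64 thousand

In inverse form: demand p = 165 − 2.5q, supply p = 30 + 0.25q.
Competitive equilibrium: 165 − 2.5q = 30 + 0.25q → q* = 49.0909, p* = 42.2727.
At the ceiling p = 40, quantity supplied = (40 − 30)/0.25 = 40.
Willingness to pay at q' = 40: 165 − 2.5·40 = 65.
Δq = 49.0909 − 40 = 9.0909; wedge = 65 − 40 = 25.
Welfare loss = ½ × 9.0909 × 25 = $113.64 thousand.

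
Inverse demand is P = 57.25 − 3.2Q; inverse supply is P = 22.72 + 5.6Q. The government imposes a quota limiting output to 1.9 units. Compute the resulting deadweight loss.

18.02

Competitive equilibrium: 57.25 − 3.2Q = 22.72 + 5.6Q → Q* = 3.9239, P* = 44.6936.
At Q = 1.9: demand price = 57.25 − 3.2·1.9 = 51.17; supply price = 22.72 + 5.6·1.9 = 33.36.
ΔQ = 3.9239 − 1.9 = 2.0239; wedge = 51.17 − 33.36 = 17.81.
Welfare loss = ½ × 2.0239 × 17.81 = 18.02.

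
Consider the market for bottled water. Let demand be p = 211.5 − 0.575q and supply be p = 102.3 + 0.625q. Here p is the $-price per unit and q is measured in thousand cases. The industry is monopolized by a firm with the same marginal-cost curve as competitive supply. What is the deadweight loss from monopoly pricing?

Competitive equilibrium: 211.5 − 0.575q = 102.3 + 0.625q → q* = 91, p* = 159.175.
Marginal revenue: MR = 211.5 − 1.15q. Set MR = MC: 211.5 − 1.15q = 102.3 + 0.625q → q_m = 61.5211.
Price p_m = 211.5 − 0.575·61.5211 = 176.1254; MC(q_m) = 102.3 + 0.625·61.5211 = 140.7507.
Competitive q* = 91, so Δq = 29.4789; wedge = 176.1254 − 140.7507 = 35.3747.
Welfare loss = ½ × 29.4789 × 35.3747 = $521.40 thousand.

$521.40 thousand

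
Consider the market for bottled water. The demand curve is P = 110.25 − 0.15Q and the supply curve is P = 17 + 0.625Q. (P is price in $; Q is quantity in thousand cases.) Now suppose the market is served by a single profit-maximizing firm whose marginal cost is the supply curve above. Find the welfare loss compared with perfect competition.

Competitive equilibrium: 110.25 − 0.15Q = 17 + 0.625Q → Q* = 120.3226, P* = 92.2016.
Marginal revenue: MR = 110.25 − 0.3Q. Set MR = MC: 110.25 − 0.3Q = 17 + 0.625Q → Q_m = 100.8108.
Price P_m = 110.25 − 0.15·100.8108 = 95.1284; MC(Q_m) = 17 + 0.625·100.8108 = 80.0068.
Competitive Q* = 120.3226, so ΔQ = 19.5118; wedge = 95.1284 − 80.0068 = 15.1216.
Welfare loss = ½ × 19.5118 × 15.1216 = $147.52 thousand.

$147.52 thousand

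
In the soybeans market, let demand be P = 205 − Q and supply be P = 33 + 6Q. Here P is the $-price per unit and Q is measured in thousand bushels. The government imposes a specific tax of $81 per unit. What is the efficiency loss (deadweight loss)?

Competitive equilibrium: 205 − Q = 33 + 6Q → Q* = 24.5714, P* = 180.4286.
With the tax, the buyer price exceeds the seller price by 81: (205 − Q) − (33 + 6Q) = 81 → Q' = 13.
ΔQ = 24.5714 − 13 = 11.5714; the wedge equals the tax, 81.
DWL = ½ × 11.5714 × 81 = $468.64 thousand.

$468.64 thousand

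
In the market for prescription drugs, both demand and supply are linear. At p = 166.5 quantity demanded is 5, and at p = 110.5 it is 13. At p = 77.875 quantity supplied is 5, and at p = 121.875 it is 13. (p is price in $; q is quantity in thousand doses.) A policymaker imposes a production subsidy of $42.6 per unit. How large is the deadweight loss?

$72.59 thousand

Demand slope = (110.5 − 166.5)/(13 − 5) = −7, so p = 201.5 − 7q.
Supply slope = (121.875 − 77.875)/(13 − 5) = 5.5, so p = 50.375 + 5.5q.
Competitive equilibrium: 201.5 − 7q = 50.375 + 5.5q → q* = 12.09, p* = 116.87.
The subsidy lowers effective supply by 42.6: p = 7.775 + 5.5q.
New quantity: 201.5 − 7q = 7.775 + 5.5q → q' = 15.498.
Overproduction Δq = 15.498 − 12.09 = 3.408; wedge = subsidy = 42.6.
The triangle = ½ × 3.408 × 42.6 = $72.59 thousand.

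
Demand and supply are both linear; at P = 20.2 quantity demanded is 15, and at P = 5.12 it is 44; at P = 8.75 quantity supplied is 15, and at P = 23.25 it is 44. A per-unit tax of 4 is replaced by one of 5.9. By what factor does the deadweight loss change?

Demand slope = (5.12 − 20.2)/(44 − 15) = −0.52, so P = 28 − 0.52Q.
Supply slope = (23.25 − 8.75)/(44 − 15) = 0.5, so P = 1.25 + 0.5Q.
Competitive equilibrium: 28 − 0.52Q = 1.25 + 0.5Q → Q* = 26.2255, P* = 14.3627.
For a per-unit tax t: ΔQ = t/1.02, so DWL = ½·t·(t/1.02) = t²/2.04.
At t = 4: DWL = 7.843. At t = 5.9: DWL = 17.064.
Ratio = (5.9/4)² = 2.176.

2.176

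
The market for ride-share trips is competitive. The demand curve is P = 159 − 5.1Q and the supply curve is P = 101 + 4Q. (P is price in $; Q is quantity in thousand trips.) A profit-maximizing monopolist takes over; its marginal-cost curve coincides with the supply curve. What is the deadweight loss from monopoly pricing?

$23.84 thousand

Competitive equilibrium: 159 − 5.1Q = 101 + 4Q → Q* = 6.3736, P* = 126.4945.
Marginal revenue: MR = 159 − 10.2Q. Set MR = MC: 159 − 10.2Q = 101 + 4Q → Q_m = 4.0845.
Price P_m = 159 − 5.1·4.0845 = 138.1691; MC(Q_m) = 101 + 4·4.0845 = 117.338.
Competitive Q* = 6.3736, so ΔQ = 2.2891; wedge = 138.1691 − 117.338 = 20.8311.
Deadweight loss = ½ × 2.2891 × 20.8311 = $23.84 thousand.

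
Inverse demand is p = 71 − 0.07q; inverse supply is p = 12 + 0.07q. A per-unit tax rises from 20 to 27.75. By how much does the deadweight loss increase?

Competitive equilibrium: 71 − 0.07q = 12 + 0.07q → q* = 421.4286, p* = 41.5.
For a per-unit tax t: Δq = t/0.14, so DWL = ½·t·(t/0.14) = t²/0.28.
At t = 20: DWL = 1428.571. At t = 27.75: DWL = 2750.223.
Increase = 2750.223 − 1428.571 = 1321.65.

1321.65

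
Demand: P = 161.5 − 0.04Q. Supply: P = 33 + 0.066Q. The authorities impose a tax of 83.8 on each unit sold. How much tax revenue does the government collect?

35338.30

Competitive equilibrium: 161.5 − 0.04Q = 33 + 0.066Q → Q* = 1212.2642, P* = 113.0094.
With the tax, the buyer price exceeds the seller price by 83.8: (161.5 − 0.04Q) − (33 + 0.066Q) = 83.8 → Q' = 421.6981.
Tax revenue = 83.8 × 421.6981 = 35338.30.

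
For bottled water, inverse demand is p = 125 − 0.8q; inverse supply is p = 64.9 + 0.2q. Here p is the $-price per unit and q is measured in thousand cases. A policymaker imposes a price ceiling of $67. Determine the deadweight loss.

Competitive equilibrium: 125 − 0.8q = 64.9 + 0.2q → q* = 60.1, p* = 76.92.
At the ceiling p = 67, quantity supplied = (67 − 64.9)/0.2 = 10.5.
Willingness to pay at q' = 10.5: 125 − 0.8·10.5 = 116.6.
Δq = 60.1 − 10.5 = 49.6; wedge = 116.6 − 67 = 49.6.
DWL = ½ × 49.6 × 49.6 = $1230.08 thousand.

$1230.08 thousand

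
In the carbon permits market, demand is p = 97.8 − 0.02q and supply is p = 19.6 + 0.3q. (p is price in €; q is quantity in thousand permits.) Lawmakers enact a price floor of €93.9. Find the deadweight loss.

Competitive equilibrium: 97.8 − 0.02q = 19.6 + 0.3q → q* = 244.375, p* = 92.9125.
At the floor p = 93.9, quantity demanded = (97.8 − 93.9)/0.02 = 195.
Sellers' marginal cost at q' = 195: 19.6 + 0.3·195 = 78.1.
Δq = 244.375 − 195 = 49.375; wedge = 93.9 − 78.1 = 15.8.
The triangle = ½ × 49.375 × 15.8 = €390.06 thousand.

€390.06 thousand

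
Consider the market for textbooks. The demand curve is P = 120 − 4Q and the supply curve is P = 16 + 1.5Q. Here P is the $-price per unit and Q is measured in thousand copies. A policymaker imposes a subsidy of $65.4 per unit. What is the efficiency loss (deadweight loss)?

$388.83 thousand

Competitive equilibrium: 120 − 4Q = 16 + 1.5Q → Q* = 18.9091, P* = 44.3636.
The subsidy lowers effective supply by 65.4: P = 1.5Q − 49.4.
New quantity: 120 − 4Q = 1.5Q − 49.4 → Q' = 30.8.
Overproduction ΔQ = 30.8 − 18.9091 = 11.8909; wedge = subsidy = 65.4.
Deadweight loss = ½ × 11.8909 × 65.4 = $388.83 thousand.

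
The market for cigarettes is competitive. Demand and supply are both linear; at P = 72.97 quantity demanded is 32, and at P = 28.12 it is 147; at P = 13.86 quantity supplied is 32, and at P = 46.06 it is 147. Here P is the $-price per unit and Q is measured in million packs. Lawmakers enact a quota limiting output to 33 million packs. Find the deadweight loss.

$2548.68 million

Demand slope = (28.12 − 72.97)/(147 − 32) = −0.39, so P = 85.45 − 0.39Q.
Supply slope = (46.06 − 13.86)/(147 − 32) = 0.28, so P = 4.9 + 0.28Q.
Competitive equilibrium: 85.45 − 0.39Q = 4.9 + 0.28Q → Q* = 120.2239, P* = 38.5627.
At Q = 33: demand price = 85.45 − 0.39·33 = 72.58; supply price = 4.9 + 0.28·33 = 14.14.
ΔQ = 120.2239 − 33 = 87.2239; wedge = 72.58 − 14.14 = 58.44.
Welfare loss = ½ × 87.2239 × 58.44 = $2548.68 million.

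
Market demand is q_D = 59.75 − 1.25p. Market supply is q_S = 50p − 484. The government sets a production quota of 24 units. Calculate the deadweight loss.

In inverse form: demand p = 47.8 − 0.8q, supply p = 9.68 + 0.02q.
Competitive equilibrium: 47.8 − 0.8q = 9.68 + 0.02q → q* = 46.4878, p* = 10.6098.
At q = 24: demand price = 47.8 − 0.8·24 = 28.6; supply price = 9.68 + 0.02·24 = 10.16.
Δq = 46.4878 − 24 = 22.4878; wedge = 28.6 − 10.16 = 18.44.
Welfare loss = ½ × 22.4878 × 18.44 = 207.34.

207.34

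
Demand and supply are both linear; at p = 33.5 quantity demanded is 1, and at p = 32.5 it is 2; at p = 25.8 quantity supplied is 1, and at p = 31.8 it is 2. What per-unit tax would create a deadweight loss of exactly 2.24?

5.6

Demand slope = (32.5 − 33.5)/(2 − 1) = −1, so p = 34.5 − q.
Supply slope = (31.8 − 25.8)/(2 − 1) = 6, so p = 19.8 + 6q.
Competitive equilibrium: 34.5 − q = 19.8 + 6q → q* = 2.1, p* = 32.4.
A tax t gives Δq = t/7 and wedge t, so DWL = t²/14.
t²/14 = 2.24 → t² = 31.36 → t = 5.6.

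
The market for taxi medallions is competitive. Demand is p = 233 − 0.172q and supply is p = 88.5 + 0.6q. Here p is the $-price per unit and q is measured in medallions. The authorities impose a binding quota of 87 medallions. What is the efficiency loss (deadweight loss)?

$3873.61

Competitive equilibrium: 233 − 0.172q = 88.5 + 0.6q → q* = 187.1762, p* = 200.8057.
At q = 87: demand price = 233 − 0.172·87 = 218.036; supply price = 88.5 + 0.6·87 = 140.7.
Δq = 187.1762 − 87 = 100.1762; wedge = 218.036 − 140.7 = 77.336.
Welfare loss = ½ × 100.1762 × 77.336 = $3873.61.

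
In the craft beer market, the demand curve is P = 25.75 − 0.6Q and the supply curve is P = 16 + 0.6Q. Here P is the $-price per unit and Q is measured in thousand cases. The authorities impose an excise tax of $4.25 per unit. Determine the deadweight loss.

Competitive equilibrium: 25.75 − 0.6Q = 16 + 0.6Q → Q* = 8.125, P* = 20.875.
With the tax, the buyer price exceeds the seller price by 4.25: (25.75 − 0.6Q) − (16 + 0.6Q) = 4.25 → Q' = 4.5833.
ΔQ = 8.125 − 4.5833 = 3.5417; the wedge equals the tax, 4.25.
DWL = ½ × 3.5417 × 4.25 = $7.53 thousand.

$7.53 thousand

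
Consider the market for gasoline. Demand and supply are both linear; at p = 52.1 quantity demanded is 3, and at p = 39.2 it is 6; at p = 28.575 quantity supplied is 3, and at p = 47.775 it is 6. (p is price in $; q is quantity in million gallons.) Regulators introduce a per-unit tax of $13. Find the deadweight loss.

Demand slope = (39.2 − 52.1)/(6 − 3) = −4.3, so p = 65 − 4.3q.
Supply slope = (47.775 − 28.575)/(6 − 3) = 6.4, so p = 9.375 + 6.4q.
Competitive equilibrium: 65 − 4.3q = 9.375 + 6.4q → q* = 5.1986, p* = 42.646.
With the tax, the buyer price exceeds the seller price by 13: (65 − 4.3q) − (9.375 + 6.4q) = 13 → q' = 3.9836.
Δq = 5.1986 − 3.9836 = 1.215; the wedge equals the tax, 13.
Welfare loss = ½ × 1.215 × 13 = $7.90 million.

$7.90 million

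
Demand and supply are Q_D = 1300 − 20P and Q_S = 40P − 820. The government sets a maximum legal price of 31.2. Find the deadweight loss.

1025.07

In inverse form: demand P = 65 − 0.05Q, supply P = 20.5 + 0.025Q.
Competitive equilibrium: 65 − 0.05Q = 20.5 + 0.025Q → Q* = 593.3333, P* = 35.3333.
At the ceiling P = 31.2, quantity supplied = (31.2 − 20.5)/0.025 = 428.
Willingness to pay at Q' = 428: 65 − 0.05·428 = 43.6.
ΔQ = 593.3333 − 428 = 165.3333; wedge = 43.6 − 31.2 = 12.4.
Deadweight loss = ½ × 165.3333 × 12.4 = 1025.07.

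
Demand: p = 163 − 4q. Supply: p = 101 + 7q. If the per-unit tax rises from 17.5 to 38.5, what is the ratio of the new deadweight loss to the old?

4.84

Competitive equilibrium: 163 − 4q = 101 + 7q → q* = 5.6364, p* = 140.4545.
For a per-unit tax t: Δq = t/11, so DWL = ½·t·(t/11) = t²/22.
At t = 17.5: DWL = 13.920. At t = 38.5: DWL = 67.375.
Ratio = (38.5/17.5)² = 4.84.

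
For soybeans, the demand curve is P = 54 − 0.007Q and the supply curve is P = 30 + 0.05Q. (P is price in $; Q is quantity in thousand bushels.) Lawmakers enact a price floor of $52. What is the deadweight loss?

$522.02 thousand

Competitive equilibrium: 54 − 0.007Q = 30 + 0.05Q → Q* = 421.0526, P* = 51.0526.
At the floor P = 52, quantity demanded = (54 − 52)/0.007 = 285.7143.
Sellers' marginal cost at Q' = 285.7143: 30 + 0.05·285.7143 = 44.2857.
ΔQ = 421.0526 − 285.7143 = 135.3383; wedge = 52 − 44.2857 = 7.7143.
The triangle = ½ × 135.3383 × 7.7143 = $522.02 thousand.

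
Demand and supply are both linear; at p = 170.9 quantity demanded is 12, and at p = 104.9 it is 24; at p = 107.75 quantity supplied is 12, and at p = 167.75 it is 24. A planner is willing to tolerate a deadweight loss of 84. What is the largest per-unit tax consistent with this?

42

Demand slope = (104.9 − 170.9)/(24 − 12) = −5.5, so p = 236.9 − 5.5q.
Supply slope = (167.75 − 107.75)/(24 − 12) = 5, so p = 47.75 + 5q.
Competitive equilibrium: 236.9 − 5.5q = 47.75 + 5q → q* = 18.0143, p* = 137.8214.
A tax t gives Δq = t/10.5 and wedge t, so DWL = t²/21.
t²/21 = 84 → t² = 1764 → t = 42.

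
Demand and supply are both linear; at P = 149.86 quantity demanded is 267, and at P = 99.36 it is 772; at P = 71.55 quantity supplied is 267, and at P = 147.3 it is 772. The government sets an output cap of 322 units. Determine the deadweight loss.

Demand slope = (99.36 − 149.86)/(772 − 267) = −0.1, so P = 176.56 − 0.1Q.
Supply slope = (147.3 − 71.55)/(772 − 267) = 0.15, so P = 31.5 + 0.15Q.
Competitive equilibrium: 176.56 − 0.1Q = 31.5 + 0.15Q → Q* = 580.24, P* = 118.536.
At Q = 322: demand price = 176.56 − 0.1·322 = 144.36; supply price = 31.5 + 0.15·322 = 79.8.
ΔQ = 580.24 − 322 = 258.24; wedge = 144.36 − 79.8 = 64.56.
DWL = ½ × 258.24 × 64.56 = 8335.99.

8335.99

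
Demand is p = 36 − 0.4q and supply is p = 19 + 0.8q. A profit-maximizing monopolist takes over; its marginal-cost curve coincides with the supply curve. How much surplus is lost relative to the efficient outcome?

Competitive equilibrium: 36 − 0.4q = 19 + 0.8q → q* = 14.1667, p* = 30.3333.
Marginal revenue: MR = 36 − 0.8q. Set MR = MC: 36 − 0.8q = 19 + 0.8q → q_m = 10.625.
Price p_m = 36 − 0.4·10.625 = 31.75; MC(q_m) = 19 + 0.8·10.625 = 27.5.
Competitive q* = 14.1667, so Δq = 3.5417; wedge = 31.75 − 27.5 = 4.25.
Welfare loss = ½ × 3.5417 × 4.25 = 7.53.

7.53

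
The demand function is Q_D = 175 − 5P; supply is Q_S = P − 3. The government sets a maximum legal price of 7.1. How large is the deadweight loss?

305.55

In inverse form: demand P = 35 − 0.2Q, supply P = 3 + Q.
Competitive equilibrium: 35 − 0.2Q = 3 + Q → Q* = 26.6667, P* = 29.6667.
At the ceiling P = 7.1, quantity supplied = (7.1 − 3)/1 = 4.1.
Willingness to pay at Q' = 4.1: 35 − 0.2·4.1 = 34.18.
ΔQ = 26.6667 − 4.1 = 22.5667; wedge = 34.18 − 7.1 = 27.08.
The triangle = ½ × 22.5667 × 27.08 = 305.55.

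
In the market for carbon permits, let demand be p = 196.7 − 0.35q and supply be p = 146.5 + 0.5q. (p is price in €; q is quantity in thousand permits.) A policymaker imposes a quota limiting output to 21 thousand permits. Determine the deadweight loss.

€615.60 thousand

Competitive equilibrium: 196.7 − 0.35q = 146.5 + 0.5q → q* = 59.0588, p* = 176.0294.
At q = 21: demand price = 196.7 − 0.35·21 = 189.35; supply price = 146.5 + 0.5·21 = 157.
Δq = 59.0588 − 21 = 38.0588; wedge = 189.35 − 157 = 32.35.
DWL = ½ × 38.0588 × 32.35 = €615.60 thousand.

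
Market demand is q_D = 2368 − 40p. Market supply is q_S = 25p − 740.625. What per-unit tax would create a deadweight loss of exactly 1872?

In inverse form: demand p = 59.2 − 0.025q, supply p = 29.625 + 0.04q.
Competitive equilibrium: 59.2 − 0.025q = 29.625 + 0.04q → q* = 455, p* = 47.825.
A tax t gives Δq = t/0.065 and wedge t, so DWL = t²/0.13.
t²/0.13 = 1872 → t² = 243.36 → t = 15.6.

15.6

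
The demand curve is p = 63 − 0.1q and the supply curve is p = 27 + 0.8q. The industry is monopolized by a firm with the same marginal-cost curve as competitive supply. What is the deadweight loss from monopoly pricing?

7.20

Competitive equilibrium: 63 − 0.1q = 27 + 0.8q → q* = 40, p* = 59.
Marginal revenue: MR = 63 − 0.2q. Set MR = MC: 63 − 0.2q = 27 + 0.8q → q_m = 36.
Price p_m = 63 − 0.1·36 = 59.4; MC(q_m) = 27 + 0.8·36 = 55.8.
Competitive q* = 40, so Δq = 4; wedge = 59.4 − 55.8 = 3.6.
DWL = ½ × 4 × 3.6 = 7.20.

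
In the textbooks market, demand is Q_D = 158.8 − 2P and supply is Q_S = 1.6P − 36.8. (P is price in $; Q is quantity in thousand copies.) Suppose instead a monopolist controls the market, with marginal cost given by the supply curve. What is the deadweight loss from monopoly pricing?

$133.85 thousand

In inverse form: demand P = 79.4 − 0.5Q, supply P = 23 + 0.625Q.
Competitive equilibrium: 79.4 − 0.5Q = 23 + 0.625Q → Q* = 50.1333, P* = 54.3333.
Marginal revenue: MR = 79.4 − Q. Set MR = MC: 79.4 − Q = 23 + 0.625Q → Q_m = 34.7077.
Price P_m = 79.4 − 0.5·34.7077 = 62.0462; MC(Q_m) = 23 + 0.625·34.7077 = 44.6923.
Competitive Q* = 50.1333, so ΔQ = 15.4256; wedge = 62.0462 − 44.6923 = 17.3539.
Deadweight loss = ½ × 15.4256 × 17.3539 = $133.85 thousand.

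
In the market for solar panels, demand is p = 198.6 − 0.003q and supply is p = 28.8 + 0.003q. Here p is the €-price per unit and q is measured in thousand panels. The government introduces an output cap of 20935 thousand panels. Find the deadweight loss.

Competitive equilibrium: 198.6 − 0.003q = 28.8 + 0.003q → q* = 28300, p* = 113.7.
At q = 20935: demand price = 198.6 − 0.003·20935 = 135.795; supply price = 28.8 + 0.003·20935 = 91.605.
Δq = 28300 − 20935 = 7365; wedge = 135.795 − 91.605 = 44.19.
Deadweight loss = ½ × 7365 × 44.19 = €162729.675 thousand.

€162729.675 thousand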